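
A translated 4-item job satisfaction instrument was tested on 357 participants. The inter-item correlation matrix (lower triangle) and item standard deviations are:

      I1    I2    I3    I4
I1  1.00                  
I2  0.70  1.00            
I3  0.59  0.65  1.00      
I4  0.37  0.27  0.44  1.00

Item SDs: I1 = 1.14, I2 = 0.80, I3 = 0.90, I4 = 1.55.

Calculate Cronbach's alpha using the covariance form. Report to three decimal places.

α = 0.750

Σσ²ᵢ = 1.14² + 0.80² + 0.90² + 1.55² = 5.1521
Covariances σ_ij = r_ij · s_i · s_j:
  σ(I1,I2) = 0.70 × 1.14 × 0.80 = 0.6384
  σ(I1,I3) = 0.59 × 1.14 × 0.90 = 0.6053
  σ(I1,I4) = 0.37 × 1.14 × 1.55 = 0.6538
  σ(I2,I3) = 0.65 × 0.80 × 0.90 = 0.4680
  σ(I2,I4) = 0.27 × 0.80 × 1.55 = 0.3348
  σ(I3,I4) = 0.44 × 0.90 × 1.55 = 0.6138
σ²_T = Σσ²ᵢ + 2·Σσ_ij = 5.1521 + 2 × 3.3141 = 11.7803
α = (4/3)·(1 − 5.1521/11.7803) = 0.750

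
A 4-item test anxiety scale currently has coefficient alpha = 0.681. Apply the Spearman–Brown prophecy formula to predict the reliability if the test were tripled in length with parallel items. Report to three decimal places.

Length factor m = 3
α' = m·α / (1 + (m−1)·α)
   = 3 × 0.681 / (1 + (3 − 1) × 0.681)
   = 2.0430 / 2.3620 = 0.865

predicted reliability = 0.865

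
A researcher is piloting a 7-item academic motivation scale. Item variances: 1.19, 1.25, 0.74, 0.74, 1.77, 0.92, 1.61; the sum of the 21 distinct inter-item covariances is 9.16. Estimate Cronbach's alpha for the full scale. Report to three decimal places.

Σσ²ᵢ = 1.19 + 1.25 + 0.74 + 0.74 + 1.77 + 0.92 + 1.61 = 8.22
Sum of distinct covariances = 9.16
σ²_T = Σσ²ᵢ + 2·Σcov = 8.22 + 2 × 9.16 = 26.54
α = (7/6)·(1 − 8.22/26.54) = 0.805

α = 0.805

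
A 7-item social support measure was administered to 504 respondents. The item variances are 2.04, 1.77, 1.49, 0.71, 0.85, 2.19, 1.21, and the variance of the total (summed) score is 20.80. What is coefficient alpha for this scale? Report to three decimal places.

ΣVar(i) = 2.04 + 1.77 + 1.49 + 0.71 + 0.85 + 2.19 + 1.21 = 10.26
α = (k/(k−1))·(1 − ΣVar(i)/total variance) = (7/6)·(1 − 10.26/20.80) = 0.591

α = 0.591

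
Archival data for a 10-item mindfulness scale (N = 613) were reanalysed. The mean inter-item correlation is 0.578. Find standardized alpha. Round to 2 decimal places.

Standardized α = k·r̄ / (1 + (k−1)·r̄) = 10 × 0.578 / (1 + 9 × 0.578)
  = 5.7800 / 6.2020 = 0.93

standardized alpha = 0.93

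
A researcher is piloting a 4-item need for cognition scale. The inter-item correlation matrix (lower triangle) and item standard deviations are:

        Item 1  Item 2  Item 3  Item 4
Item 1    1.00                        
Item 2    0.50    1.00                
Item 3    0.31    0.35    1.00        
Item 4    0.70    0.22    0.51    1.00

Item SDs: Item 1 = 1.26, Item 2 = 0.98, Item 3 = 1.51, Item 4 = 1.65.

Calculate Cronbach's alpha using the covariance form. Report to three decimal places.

Σσ²ᵢ = 1.26² + 0.98² + 1.51² + 1.65² = 7.5506
Covariances σ_ij = r_ij · s_i · s_j:
  σ(Item 1,Item 2) = 0.50 × 1.26 × 0.98 = 0.6174
  σ(Item 1,Item 3) = 0.31 × 1.26 × 1.51 = 0.5898
  σ(Item 1,Item 4) = 0.70 × 1.26 × 1.65 = 1.4553
  σ(Item 2,Item 3) = 0.35 × 0.98 × 1.51 = 0.5179
  σ(Item 2,Item 4) = 0.22 × 0.98 × 1.65 = 0.3557
  σ(Item 3,Item 4) = 0.51 × 1.51 × 1.65 = 1.2707
σ²_T = Σσ²ᵢ + 2·Σσ_ij = 7.5506 + 2 × 4.8068 = 17.1642
α = (4/3)·(1 − 7.5506/17.1642) = 0.747

α = 0.747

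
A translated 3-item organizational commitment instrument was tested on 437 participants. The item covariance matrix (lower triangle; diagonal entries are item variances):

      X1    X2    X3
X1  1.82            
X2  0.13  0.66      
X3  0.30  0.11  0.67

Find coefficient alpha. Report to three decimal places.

ΣVar(i) = 1.82 + 0.66 + 0.67 = 3.15
Σ_{i<j} σ_ij = 0.54
Var(T) = 3.15 + 2 × 0.54 = 4.23
α = (k/(k−1))·(1 − ΣVar(i)/Var(T)) = (3/2)·(1 − 3.15/4.23) = 0.383

coefficient alpha = 0.383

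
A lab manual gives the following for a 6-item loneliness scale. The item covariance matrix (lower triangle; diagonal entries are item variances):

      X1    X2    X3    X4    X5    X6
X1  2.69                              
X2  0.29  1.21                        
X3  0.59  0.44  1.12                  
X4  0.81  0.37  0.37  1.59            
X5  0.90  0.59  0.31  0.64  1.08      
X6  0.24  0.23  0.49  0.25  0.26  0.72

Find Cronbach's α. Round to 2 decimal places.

Σσ²ᵢ = 2.69 + 1.21 + 1.12 + 1.59 + 1.08 + 0.72 = 8.41
Sum of the distinct covariances = 6.78
Var(T) = 8.41 + 2 × 6.78 = 21.97
α = (k/(k−1))·(1 − Σσ²ᵢ/Var(T)) = (6/5)·(1 − 8.41/21.97) = 0.74

Cronbach's α = 0.74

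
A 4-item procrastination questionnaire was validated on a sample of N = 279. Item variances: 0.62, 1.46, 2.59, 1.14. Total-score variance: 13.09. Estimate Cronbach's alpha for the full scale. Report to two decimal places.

Cronbach's alpha = 0.74

Σσᵢ² = 0.62 + 1.46 + 2.59 + 1.14 = 5.81
α = (k/(k−1))·(1 − Σσᵢ²/Var(T)) = (4/3)·(1 − 5.81/13.09) = 0.74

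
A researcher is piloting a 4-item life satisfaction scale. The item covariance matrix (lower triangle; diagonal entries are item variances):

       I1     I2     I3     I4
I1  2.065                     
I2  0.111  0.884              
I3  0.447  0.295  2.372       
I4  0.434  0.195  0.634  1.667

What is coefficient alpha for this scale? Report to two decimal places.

α = 0.50

Σσᵢ² = 2.065 + 0.884 + 2.372 + 1.667 = 6.988
Sum of the distinct covariances = 2.116
σ²_total = 6.988 + 2 × 2.116 = 11.220
α = (k/(k−1))·(1 − Σσᵢ²/σ²_total) = (4/3)·(1 − 6.988/11.220) = 0.50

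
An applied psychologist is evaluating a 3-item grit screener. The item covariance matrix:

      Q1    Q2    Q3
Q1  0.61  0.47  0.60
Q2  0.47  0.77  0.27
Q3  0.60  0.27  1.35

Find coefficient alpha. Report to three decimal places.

Σσᵢ² = 0.61 + 0.77 + 1.35 = 2.73
Σ_{i<j} σ_ij = 1.34
σ²_total = 2.73 + 2 × 1.34 = 5.41
α = (k/(k−1))·(1 − Σσᵢ²/σ²_total) = (3/2)·(1 − 2.73/5.41) = 0.743

coefficient alpha = 0.743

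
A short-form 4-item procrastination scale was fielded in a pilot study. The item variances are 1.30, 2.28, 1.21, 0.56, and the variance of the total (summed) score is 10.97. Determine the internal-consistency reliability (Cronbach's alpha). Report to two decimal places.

Σσ²ᵢ = 1.30 + 2.28 + 1.21 + 0.56 = 5.35
α = (k/(k−1))·(1 − Σσ²ᵢ/total variance) = (4/3)·(1 − 5.35/10.97) = 0.68

α = 0.68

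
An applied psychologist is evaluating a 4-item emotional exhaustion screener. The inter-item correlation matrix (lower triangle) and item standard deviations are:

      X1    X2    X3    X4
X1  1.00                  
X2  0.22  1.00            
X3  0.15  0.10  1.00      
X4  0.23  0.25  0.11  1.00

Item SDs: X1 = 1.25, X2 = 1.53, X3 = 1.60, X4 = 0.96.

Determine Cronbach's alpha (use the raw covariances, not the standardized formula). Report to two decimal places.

α = 0.43

Σσ²ᵢ = 1.25² + 1.53² + 1.60² + 0.96² = 7.3850
Covariances σ_ij = r_ij · s_i · s_j:
  σ(X1,X2) = 0.22 × 1.25 × 1.53 = 0.4208
  σ(X1,X3) = 0.15 × 1.25 × 1.60 = 0.3000
  σ(X1,X4) = 0.23 × 1.25 × 0.96 = 0.2760
  σ(X2,X3) = 0.10 × 1.53 × 1.60 = 0.2448
  σ(X2,X4) = 0.25 × 1.53 × 0.96 = 0.3672
  σ(X3,X4) = 0.11 × 1.60 × 0.96 = 0.1690
σ²_T = Σσ²ᵢ + 2·Σσ_ij = 7.3850 + 2 × 1.7778 = 10.9406
α = (4/3)·(1 − 7.3850/10.9406) = 0.43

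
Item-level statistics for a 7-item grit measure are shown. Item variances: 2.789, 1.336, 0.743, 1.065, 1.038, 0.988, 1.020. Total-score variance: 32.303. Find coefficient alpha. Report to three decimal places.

coefficient alpha = 0.842

Σσ²ᵢ = 2.789 + 1.336 + 0.743 + 1.065 + 1.038 + 0.988 + 1.020 = 8.979
α = (k/(k−1))·(1 − Σσ²ᵢ/total variance) = (7/6)·(1 − 8.979/32.303) = 0.842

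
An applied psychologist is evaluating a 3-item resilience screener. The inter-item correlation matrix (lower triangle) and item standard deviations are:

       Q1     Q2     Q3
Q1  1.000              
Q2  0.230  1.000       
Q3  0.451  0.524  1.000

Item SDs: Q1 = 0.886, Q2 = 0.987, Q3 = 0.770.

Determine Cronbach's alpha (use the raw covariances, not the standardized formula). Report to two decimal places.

Σσ²ᵢ = 0.886² + 0.987² + 0.770² = 2.3521
Covariances σ_ij = r_ij · s_i · s_j:
  σ(Q1,Q2) = 0.230 × 0.886 × 0.987 = 0.2011
  σ(Q1,Q3) = 0.451 × 0.886 × 0.770 = 0.3077
  σ(Q2,Q3) = 0.524 × 0.987 × 0.770 = 0.3982
σ²_T = Σσ²ᵢ + 2·Σσ_ij = 2.3521 + 2 × 0.9070 = 4.1661
α = (3/2)·(1 − 2.3521/4.1661) = 0.65

α = 0.65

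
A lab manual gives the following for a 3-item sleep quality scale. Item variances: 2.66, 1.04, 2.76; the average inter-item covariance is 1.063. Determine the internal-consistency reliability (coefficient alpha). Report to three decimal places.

α = 0.745

Σσᵢ² = 2.66 + 1.04 + 2.76 = 6.46
Sum of the 3 distinct covariances = 3 × 1.063 = 3.189
Var(T) = Σσᵢ² + 2·Σcov = 6.46 + 2 × 3.189 = 12.838
α = (3/2)·(1 − 6.46/12.838) = 0.745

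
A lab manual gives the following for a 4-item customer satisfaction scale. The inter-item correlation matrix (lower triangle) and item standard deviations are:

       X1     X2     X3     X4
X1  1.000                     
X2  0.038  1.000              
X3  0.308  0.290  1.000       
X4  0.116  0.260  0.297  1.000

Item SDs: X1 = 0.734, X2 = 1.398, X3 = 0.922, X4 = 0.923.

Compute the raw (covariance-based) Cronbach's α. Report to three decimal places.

Cronbach's α = 0.507

Σσ²ᵢ = 0.734² + 1.398² + 0.922² + 0.923² = 4.1952
Covariances σ_ij = r_ij · s_i · s_j:
  σ(X1,X2) = 0.038 × 0.734 × 1.398 = 0.0390
  σ(X1,X3) = 0.308 × 0.734 × 0.922 = 0.2084
  σ(X1,X4) = 0.116 × 0.734 × 0.923 = 0.0786
  σ(X2,X3) = 0.290 × 1.398 × 0.922 = 0.3738
  σ(X2,X4) = 0.260 × 1.398 × 0.923 = 0.3355
  σ(X3,X4) = 0.297 × 0.922 × 0.923 = 0.2527
σ²_T = Σσ²ᵢ + 2·Σσ_ij = 4.1952 + 2 × 1.2880 = 6.7712
α = (4/3)·(1 − 4.1952/6.7712) = 0.507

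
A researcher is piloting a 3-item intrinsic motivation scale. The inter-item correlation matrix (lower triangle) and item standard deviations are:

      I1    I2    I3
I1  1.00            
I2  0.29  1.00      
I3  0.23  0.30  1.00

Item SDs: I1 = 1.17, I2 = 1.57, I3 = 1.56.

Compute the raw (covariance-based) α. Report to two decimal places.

α = 0.52

Σσ²ᵢ = 1.17² + 1.57² + 1.56² = 6.2674
Covariances σ_ij = r_ij · s_i · s_j:
  σ(I1,I2) = 0.29 × 1.17 × 1.57 = 0.5327
  σ(I1,I3) = 0.23 × 1.17 × 1.56 = 0.4198
  σ(I2,I3) = 0.30 × 1.57 × 1.56 = 0.7348
σ²_T = Σσ²ᵢ + 2·Σσ_ij = 6.2674 + 2 × 1.6873 = 9.6420
α = (3/2)·(1 − 6.2674/9.6420) = 0.52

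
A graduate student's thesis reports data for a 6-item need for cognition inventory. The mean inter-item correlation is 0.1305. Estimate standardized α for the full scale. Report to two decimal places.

standardized α = 0.47

Standardized α = k·r̄ / (1 + (k−1)·r̄) = 6 × 0.1305 / (1 + 5 × 0.1305)
  = 0.7830 / 1.6525 = 0.47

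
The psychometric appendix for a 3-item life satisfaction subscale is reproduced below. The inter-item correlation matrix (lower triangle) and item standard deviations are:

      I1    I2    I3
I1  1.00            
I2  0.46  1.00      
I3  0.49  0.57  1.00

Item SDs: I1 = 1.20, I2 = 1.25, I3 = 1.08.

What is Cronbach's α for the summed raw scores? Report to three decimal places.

Σσ²ᵢ = 1.20² + 1.25² + 1.08² = 4.1689
Covariances σ_ij = r_ij · s_i · s_j:
  σ(I1,I2) = 0.46 × 1.20 × 1.25 = 0.6900
  σ(I1,I3) = 0.49 × 1.20 × 1.08 = 0.6350
  σ(I2,I3) = 0.57 × 1.25 × 1.08 = 0.7695
σ²_T = Σσ²ᵢ + 2·Σσ_ij = 4.1689 + 2 × 2.0945 = 8.3579
α = (3/2)·(1 − 4.1689/8.3579) = 0.752

α = 0.752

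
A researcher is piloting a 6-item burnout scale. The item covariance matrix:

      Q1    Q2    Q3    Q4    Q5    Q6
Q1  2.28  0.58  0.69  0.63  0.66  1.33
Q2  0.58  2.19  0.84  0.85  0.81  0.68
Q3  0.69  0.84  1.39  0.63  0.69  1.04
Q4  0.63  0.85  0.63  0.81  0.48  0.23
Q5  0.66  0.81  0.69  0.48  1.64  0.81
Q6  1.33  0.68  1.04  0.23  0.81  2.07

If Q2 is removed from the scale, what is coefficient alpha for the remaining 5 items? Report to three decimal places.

α = 0.796

Remaining items: Q1, Q3, Q4, Q5, Q6 (k = 5).
Σσᵢ² = 2.28 + 1.39 + 0.81 + 1.64 + 2.07 = 8.19
total variance = 8.19 + 2 × 7.19 = 22.57
α (item deleted) = (5/4)·(1 − 8.19/22.57) = 0.796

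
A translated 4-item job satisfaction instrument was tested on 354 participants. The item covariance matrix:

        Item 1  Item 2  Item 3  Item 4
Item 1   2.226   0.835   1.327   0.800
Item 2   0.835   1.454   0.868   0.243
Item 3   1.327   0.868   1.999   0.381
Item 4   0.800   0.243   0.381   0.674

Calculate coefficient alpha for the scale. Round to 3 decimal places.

ΣVar(i) = 2.226 + 1.454 + 1.999 + 0.674 = 6.353
Sum of the distinct covariances = 4.454
total variance = 6.353 + 2 × 4.454 = 15.261
α = (k/(k−1))·(1 − ΣVar(i)/total variance) = (4/3)·(1 − 6.353/15.261) = 0.778

α = 0.778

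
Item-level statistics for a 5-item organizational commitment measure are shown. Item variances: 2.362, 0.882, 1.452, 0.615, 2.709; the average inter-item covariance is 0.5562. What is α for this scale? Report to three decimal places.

ΣVar(i) = 2.362 + 0.882 + 1.452 + 0.615 + 2.709 = 8.020
Sum of the 10 distinct covariances = 10 × 0.5562 = 5.5620
σ²_total = ΣVar(i) + 2·Σcov = 8.020 + 2 × 5.5620 = 19.1440
α = (5/4)·(1 − 8.020/19.1440) = 0.726

α = 0.726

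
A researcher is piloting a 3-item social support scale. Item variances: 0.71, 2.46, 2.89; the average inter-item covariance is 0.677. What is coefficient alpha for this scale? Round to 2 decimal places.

α = 0.60

Σσᵢ² = 0.71 + 2.46 + 2.89 = 6.06
Sum of the 3 distinct covariances = 3 × 0.677 = 2.031
Var(T) = Σσᵢ² + 2·Σcov = 6.06 + 2 × 2.031 = 10.122
α = (3/2)·(1 − 6.06/10.122) = 0.60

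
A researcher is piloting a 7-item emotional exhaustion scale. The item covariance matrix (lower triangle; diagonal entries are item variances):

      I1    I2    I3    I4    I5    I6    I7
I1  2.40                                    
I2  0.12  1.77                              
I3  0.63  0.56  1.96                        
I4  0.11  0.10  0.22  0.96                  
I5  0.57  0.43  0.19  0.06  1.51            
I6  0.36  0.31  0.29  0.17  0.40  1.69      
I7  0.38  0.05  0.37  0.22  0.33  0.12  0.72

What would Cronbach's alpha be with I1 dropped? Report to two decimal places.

α = 0.56

Remaining items: I2, I3, I4, I5, I6, I7 (k = 6).
Σσ²ᵢ = 1.77 + 1.96 + 0.96 + 1.51 + 1.69 + 0.72 = 8.61
σ²_total = 8.61 + 2 × 3.82 = 16.25
α (item deleted) = (6/5)·(1 − 8.61/16.25) = 0.56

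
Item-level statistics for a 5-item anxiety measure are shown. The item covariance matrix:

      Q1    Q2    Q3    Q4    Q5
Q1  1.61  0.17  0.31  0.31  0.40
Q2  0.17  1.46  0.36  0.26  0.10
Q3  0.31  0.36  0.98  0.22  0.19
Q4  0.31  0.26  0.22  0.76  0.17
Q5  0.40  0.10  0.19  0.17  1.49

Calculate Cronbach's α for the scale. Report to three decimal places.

ΣVar(i) = 1.61 + 1.46 + 0.98 + 0.76 + 1.49 = 6.30
Sum of off-diagonal covariances = 2.49
Var(T) = 6.30 + 2 × 2.49 = 11.28
α = (k/(k−1))·(1 − ΣVar(i)/Var(T)) = (5/4)·(1 − 6.30/11.28) = 0.552

α = 0.552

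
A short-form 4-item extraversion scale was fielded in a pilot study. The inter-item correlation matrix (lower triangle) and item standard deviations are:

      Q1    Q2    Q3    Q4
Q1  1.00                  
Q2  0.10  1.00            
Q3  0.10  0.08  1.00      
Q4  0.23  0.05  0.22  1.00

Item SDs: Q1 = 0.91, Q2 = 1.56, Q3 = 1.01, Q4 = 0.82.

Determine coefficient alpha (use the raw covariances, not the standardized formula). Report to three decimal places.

Σσ²ᵢ = 0.91² + 1.56² + 1.01² + 0.82² = 4.9542
Covariances σ_ij = r_ij · s_i · s_j:
  σ(Q1,Q2) = 0.10 × 0.91 × 1.56 = 0.1420
  σ(Q1,Q3) = 0.10 × 0.91 × 1.01 = 0.0919
  σ(Q1,Q4) = 0.23 × 0.91 × 0.82 = 0.1716
  σ(Q2,Q3) = 0.08 × 1.56 × 1.01 = 0.1260
  σ(Q2,Q4) = 0.05 × 1.56 × 0.82 = 0.0640
  σ(Q3,Q4) = 0.22 × 1.01 × 0.82 = 0.1822
σ²_T = Σσ²ᵢ + 2·Σσ_ij = 4.9542 + 2 × 0.7777 = 6.5096
α = (4/3)·(1 − 4.9542/6.5096) = 0.319

coefficient alpha = 0.319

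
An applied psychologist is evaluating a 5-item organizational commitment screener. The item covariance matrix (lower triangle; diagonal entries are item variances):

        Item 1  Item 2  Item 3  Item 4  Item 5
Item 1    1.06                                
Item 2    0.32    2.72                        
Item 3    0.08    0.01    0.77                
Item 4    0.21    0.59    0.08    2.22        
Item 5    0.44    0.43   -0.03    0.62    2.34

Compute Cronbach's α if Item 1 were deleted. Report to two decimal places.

α = 0.40

Remaining items: Item 2, Item 3, Item 4, Item 5 (k = 4).
ΣVar(i) = 2.72 + 0.77 + 2.22 + 2.34 = 8.05
total variance = 8.05 + 2 × 1.70 = 11.45
α (item deleted) = (4/3)·(1 − 8.05/11.45) = 0.40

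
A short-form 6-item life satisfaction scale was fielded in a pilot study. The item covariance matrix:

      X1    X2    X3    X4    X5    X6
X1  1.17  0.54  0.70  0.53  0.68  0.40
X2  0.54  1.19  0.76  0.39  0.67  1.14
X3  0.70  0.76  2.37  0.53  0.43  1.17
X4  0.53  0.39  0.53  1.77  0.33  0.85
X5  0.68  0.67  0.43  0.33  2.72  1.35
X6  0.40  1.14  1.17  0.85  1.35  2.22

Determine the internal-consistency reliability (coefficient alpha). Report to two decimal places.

α = 0.78

ΣVar(i) = 1.17 + 1.19 + 2.37 + 1.77 + 2.72 + 2.22 = 11.44
Sum of the distinct covariances = 10.47
σ²_T = 11.44 + 2 × 10.47 = 32.38
α = (k/(k−1))·(1 − ΣVar(i)/σ²_T) = (6/5)·(1 − 11.44/32.38) = 0.78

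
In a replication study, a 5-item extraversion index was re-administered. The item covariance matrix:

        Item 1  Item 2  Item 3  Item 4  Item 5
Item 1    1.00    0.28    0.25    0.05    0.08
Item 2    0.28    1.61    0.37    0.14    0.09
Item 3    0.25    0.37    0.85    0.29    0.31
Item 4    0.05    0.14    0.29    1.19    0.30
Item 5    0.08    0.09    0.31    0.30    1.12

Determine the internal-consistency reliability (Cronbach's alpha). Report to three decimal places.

Cronbach's alpha = 0.535

ΣVar(i) = 1.00 + 1.61 + 0.85 + 1.19 + 1.12 = 5.77
Sum of off-diagonal covariances = 2.16
σ²_T = 5.77 + 2 × 2.16 = 10.09
α = (k/(k−1))·(1 − ΣVar(i)/σ²_T) = (5/4)·(1 − 5.77/10.09) = 0.535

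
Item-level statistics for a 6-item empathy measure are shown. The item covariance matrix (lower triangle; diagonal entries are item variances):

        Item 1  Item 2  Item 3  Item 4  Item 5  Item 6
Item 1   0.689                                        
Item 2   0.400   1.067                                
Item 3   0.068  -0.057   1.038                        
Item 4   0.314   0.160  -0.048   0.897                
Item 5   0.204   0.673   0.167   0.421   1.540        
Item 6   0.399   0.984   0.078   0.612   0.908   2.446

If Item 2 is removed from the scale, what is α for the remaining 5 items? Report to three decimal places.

Remaining items: Item 1, Item 3, Item 4, Item 5, Item 6 (k = 5).
sum of item variances = 0.689 + 1.038 + 0.897 + 1.540 + 2.446 = 6.610
σ²_total = 6.610 + 2 × 3.123 = 12.856
α (item deleted) = (5/4)·(1 − 6.610/12.856) = 0.607

α = 0.607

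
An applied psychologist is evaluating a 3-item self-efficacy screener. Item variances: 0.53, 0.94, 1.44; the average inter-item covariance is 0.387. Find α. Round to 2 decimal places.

Σσ²ᵢ = 0.53 + 0.94 + 1.44 = 2.91
Sum of the 3 distinct covariances = 3 × 0.387 = 1.161
Var(T) = Σσ²ᵢ + 2·Σcov = 2.91 + 2 × 1.161 = 5.232
α = (3/2)·(1 − 2.91/5.232) = 0.67

α = 0.67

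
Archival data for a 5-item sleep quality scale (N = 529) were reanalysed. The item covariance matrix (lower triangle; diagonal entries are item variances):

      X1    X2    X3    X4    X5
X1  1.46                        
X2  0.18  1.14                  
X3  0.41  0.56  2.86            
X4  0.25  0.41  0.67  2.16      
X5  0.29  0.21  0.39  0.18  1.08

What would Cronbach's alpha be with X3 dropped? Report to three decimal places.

Cronbach's alpha = 0.456

Remaining items: X1, X2, X4, X5 (k = 4).
sum of item variances = 1.46 + 1.14 + 2.16 + 1.08 = 5.84
σ²_T = 5.84 + 2 × 1.52 = 8.88
α (item deleted) = (4/3)·(1 − 5.84/8.88) = 0.456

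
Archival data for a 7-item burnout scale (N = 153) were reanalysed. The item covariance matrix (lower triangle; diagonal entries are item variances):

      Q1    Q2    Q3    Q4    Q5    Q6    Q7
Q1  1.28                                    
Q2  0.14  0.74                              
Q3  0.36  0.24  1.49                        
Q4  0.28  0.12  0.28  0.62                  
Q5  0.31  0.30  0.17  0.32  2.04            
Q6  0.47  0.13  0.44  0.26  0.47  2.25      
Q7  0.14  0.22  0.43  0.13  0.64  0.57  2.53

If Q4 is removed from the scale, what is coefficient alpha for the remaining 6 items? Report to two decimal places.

α = 0.59

Remaining items: Q1, Q2, Q3, Q5, Q6, Q7 (k = 6).
Σσᵢ² = 1.28 + 0.74 + 1.49 + 2.04 + 2.25 + 2.53 = 10.33
Var(T) = 10.33 + 2 × 5.03 = 20.39
α (item deleted) = (6/5)·(1 − 10.33/20.39) = 0.59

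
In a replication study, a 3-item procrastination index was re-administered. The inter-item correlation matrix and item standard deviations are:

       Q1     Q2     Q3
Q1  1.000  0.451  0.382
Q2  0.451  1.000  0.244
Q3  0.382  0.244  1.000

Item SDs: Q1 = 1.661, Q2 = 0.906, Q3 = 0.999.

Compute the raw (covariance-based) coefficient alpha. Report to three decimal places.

α = 0.602

Σσ²ᵢ = 1.661² + 0.906² + 0.999² = 4.5778
Covariances σ_ij = r_ij · s_i · s_j:
  σ(Q1,Q2) = 0.451 × 1.661 × 0.906 = 0.6787
  σ(Q1,Q3) = 0.382 × 1.661 × 0.999 = 0.6339
  σ(Q2,Q3) = 0.244 × 0.906 × 0.999 = 0.2208
σ²_T = Σσ²ᵢ + 2·Σσ_ij = 4.5778 + 2 × 1.5334 = 7.6446
α = (3/2)·(1 − 4.5778/7.6446) = 0.602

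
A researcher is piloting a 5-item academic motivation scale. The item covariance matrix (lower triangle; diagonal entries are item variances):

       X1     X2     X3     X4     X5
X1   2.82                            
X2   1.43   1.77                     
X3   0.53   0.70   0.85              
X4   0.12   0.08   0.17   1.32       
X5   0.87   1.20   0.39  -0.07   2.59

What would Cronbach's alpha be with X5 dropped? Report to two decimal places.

Remaining items: X1, X2, X3, X4 (k = 4).
Σσᵢ² = 2.82 + 1.77 + 0.85 + 1.32 = 6.76
Var(T) = 6.76 + 2 × 3.03 = 12.82
α (item deleted) = (4/3)·(1 − 6.76/12.82) = 0.63

α = 0.63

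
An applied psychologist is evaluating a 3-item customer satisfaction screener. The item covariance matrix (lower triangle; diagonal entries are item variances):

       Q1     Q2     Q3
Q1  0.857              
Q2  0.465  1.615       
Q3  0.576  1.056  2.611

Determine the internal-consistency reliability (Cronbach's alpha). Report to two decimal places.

Cronbach's alpha = 0.68

Σσᵢ² = 0.857 + 1.615 + 2.611 = 5.083
Σ_{i<j} σ_ij = 2.097
σ²_T = 5.083 + 2 × 2.097 = 9.277
α = (k/(k−1))·(1 − Σσᵢ²/σ²_T) = (3/2)·(1 − 5.083/9.277) = 0.68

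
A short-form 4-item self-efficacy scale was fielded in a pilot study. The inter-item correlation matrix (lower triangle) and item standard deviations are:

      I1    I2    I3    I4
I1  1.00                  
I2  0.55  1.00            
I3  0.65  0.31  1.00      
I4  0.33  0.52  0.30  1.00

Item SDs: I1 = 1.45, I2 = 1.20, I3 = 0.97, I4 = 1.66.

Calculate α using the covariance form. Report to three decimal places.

Σσ²ᵢ = 1.45² + 1.20² + 0.97² + 1.66² = 7.2390
Covariances σ_ij = r_ij · s_i · s_j:
  σ(I1,I2) = 0.55 × 1.45 × 1.20 = 0.9570
  σ(I1,I3) = 0.65 × 1.45 × 0.97 = 0.9142
  σ(I1,I4) = 0.33 × 1.45 × 1.66 = 0.7943
  σ(I2,I3) = 0.31 × 1.20 × 0.97 = 0.3608
  σ(I2,I4) = 0.52 × 1.20 × 1.66 = 1.0358
  σ(I3,I4) = 0.30 × 0.97 × 1.66 = 0.4831
σ²_T = Σσ²ᵢ + 2·Σσ_ij = 7.2390 + 2 × 4.5452 = 16.3294
α = (4/3)·(1 − 7.2390/16.3294) = 0.742

α = 0.742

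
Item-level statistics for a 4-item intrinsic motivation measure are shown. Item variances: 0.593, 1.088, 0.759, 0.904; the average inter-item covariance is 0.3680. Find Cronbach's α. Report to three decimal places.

α = 0.759

Σσ²ᵢ = 0.593 + 1.088 + 0.759 + 0.904 = 3.344
Sum of the 6 distinct covariances = 6 × 0.3680 = 2.2080
σ²_total = Σσ²ᵢ + 2·Σcov = 3.344 + 2 × 2.2080 = 7.7600
α = (4/3)·(1 − 3.344/7.7600) = 0.759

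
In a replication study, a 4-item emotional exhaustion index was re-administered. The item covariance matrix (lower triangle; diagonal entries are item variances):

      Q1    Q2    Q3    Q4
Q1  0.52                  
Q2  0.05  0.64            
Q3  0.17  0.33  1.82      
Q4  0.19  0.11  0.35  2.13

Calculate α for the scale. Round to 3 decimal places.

sum of item variances = 0.52 + 0.64 + 1.82 + 2.13 = 5.11
Sum of off-diagonal covariances = 1.20
σ²_total = 5.11 + 2 × 1.20 = 7.51
α = (k/(k−1))·(1 − sum of item variances/σ²_total) = (4/3)·(1 − 5.11/7.51) = 0.426

α = 0.426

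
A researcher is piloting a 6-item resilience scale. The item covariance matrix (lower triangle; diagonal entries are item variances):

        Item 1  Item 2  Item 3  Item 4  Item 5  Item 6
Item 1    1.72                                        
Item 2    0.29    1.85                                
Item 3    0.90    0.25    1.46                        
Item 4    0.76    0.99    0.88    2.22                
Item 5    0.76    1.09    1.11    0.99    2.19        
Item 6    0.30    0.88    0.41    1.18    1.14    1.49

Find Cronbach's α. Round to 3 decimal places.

Σσᵢ² = 1.72 + 1.85 + 1.46 + 2.22 + 2.19 + 1.49 = 10.93
Sum of off-diagonal covariances = 11.93
σ²_total = 10.93 + 2 × 11.93 = 34.79
α = (k/(k−1))·(1 − Σσᵢ²/σ²_total) = (6/5)·(1 − 10.93/34.79) = 0.823

Cronbach's α = 0.823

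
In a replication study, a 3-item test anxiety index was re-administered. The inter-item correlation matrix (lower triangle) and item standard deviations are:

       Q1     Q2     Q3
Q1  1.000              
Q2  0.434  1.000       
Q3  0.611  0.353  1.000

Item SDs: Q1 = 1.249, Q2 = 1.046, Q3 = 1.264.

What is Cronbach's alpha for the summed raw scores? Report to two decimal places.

Cronbach's alpha = 0.73

Σσ²ᵢ = 1.249² + 1.046² + 1.264² = 4.2518
Covariances σ_ij = r_ij · s_i · s_j:
  σ(Q1,Q2) = 0.434 × 1.249 × 1.046 = 0.5670
  σ(Q1,Q3) = 0.611 × 1.249 × 1.264 = 0.9646
  σ(Q2,Q3) = 0.353 × 1.046 × 1.264 = 0.4667
σ²_T = Σσ²ᵢ + 2·Σσ_ij = 4.2518 + 2 × 1.9983 = 8.2484
α = (3/2)·(1 − 4.2518/8.2484) = 0.73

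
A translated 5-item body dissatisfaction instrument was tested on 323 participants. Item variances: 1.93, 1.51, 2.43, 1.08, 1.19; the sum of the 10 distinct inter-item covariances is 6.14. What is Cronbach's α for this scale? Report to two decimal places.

Σσᵢ² = 1.93 + 1.51 + 2.43 + 1.08 + 1.19 = 8.14
Sum of distinct covariances = 6.14
Var(T) = Σσᵢ² + 2·Σcov = 8.14 + 2 × 6.14 = 20.42
α = (5/4)·(1 − 8.14/20.42) = 0.75

Cronbach's α = 0.75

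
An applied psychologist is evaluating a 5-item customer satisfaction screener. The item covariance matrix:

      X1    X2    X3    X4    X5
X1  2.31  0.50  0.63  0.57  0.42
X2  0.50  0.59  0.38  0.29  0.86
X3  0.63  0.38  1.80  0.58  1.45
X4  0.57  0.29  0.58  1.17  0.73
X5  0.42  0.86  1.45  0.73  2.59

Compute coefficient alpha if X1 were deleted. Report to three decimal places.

α = 0.777

Remaining items: X2, X3, X4, X5 (k = 4).
sum of item variances = 0.59 + 1.80 + 1.17 + 2.59 = 6.15
σ²_T = 6.15 + 2 × 4.29 = 14.73
α (item deleted) = (4/3)·(1 − 6.15/14.73) = 0.777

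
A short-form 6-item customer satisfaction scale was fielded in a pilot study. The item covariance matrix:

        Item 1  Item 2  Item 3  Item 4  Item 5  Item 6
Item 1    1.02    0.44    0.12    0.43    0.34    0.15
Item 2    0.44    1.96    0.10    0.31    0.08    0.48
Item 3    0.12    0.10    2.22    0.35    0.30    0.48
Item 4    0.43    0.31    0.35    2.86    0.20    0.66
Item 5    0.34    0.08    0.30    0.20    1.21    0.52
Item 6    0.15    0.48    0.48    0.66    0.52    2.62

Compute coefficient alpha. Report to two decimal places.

coefficient alpha = 0.55

Σσ²ᵢ = 1.02 + 1.96 + 2.22 + 2.86 + 1.21 + 2.62 = 11.89
Sum of the distinct covariances = 4.96
Var(T) = 11.89 + 2 × 4.96 = 21.81
α = (k/(k−1))·(1 − Σσ²ᵢ/Var(T)) = (6/5)·(1 − 11.89/21.81) = 0.55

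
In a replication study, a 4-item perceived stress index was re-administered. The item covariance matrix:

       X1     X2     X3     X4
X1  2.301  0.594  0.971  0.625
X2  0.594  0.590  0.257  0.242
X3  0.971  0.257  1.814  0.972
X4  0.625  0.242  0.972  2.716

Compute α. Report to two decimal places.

α = 0.66

sum of item variances = 2.301 + 0.590 + 1.814 + 2.716 = 7.421
Sum of off-diagonal covariances = 3.661
σ²_T = 7.421 + 2 × 3.661 = 14.743
α = (k/(k−1))·(1 − sum of item variances/σ²_T) = (4/3)·(1 − 7.421/14.743) = 0.66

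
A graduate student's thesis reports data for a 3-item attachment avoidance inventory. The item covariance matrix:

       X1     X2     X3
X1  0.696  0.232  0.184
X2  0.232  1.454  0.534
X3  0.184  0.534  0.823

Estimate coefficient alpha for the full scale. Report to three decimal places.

Σσᵢ² = 0.696 + 1.454 + 0.823 = 2.973
Σ_{i<j} σ_ij = 0.950
total variance = 2.973 + 2 × 0.950 = 4.873
α = (k/(k−1))·(1 − Σσᵢ²/total variance) = (3/2)·(1 − 2.973/4.873) = 0.585

coefficient alpha = 0.585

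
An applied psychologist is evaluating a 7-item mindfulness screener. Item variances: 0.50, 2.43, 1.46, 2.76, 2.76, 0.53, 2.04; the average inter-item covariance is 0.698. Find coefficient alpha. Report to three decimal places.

ΣVar(i) = 0.50 + 2.43 + 1.46 + 2.76 + 2.76 + 0.53 + 2.04 = 12.48
Sum of the 21 distinct covariances = 21 × 0.698 = 14.658
Var(T) = ΣVar(i) + 2·Σcov = 12.48 + 2 × 14.658 = 41.796
α = (7/6)·(1 − 12.48/41.796) = 0.818

α = 0.818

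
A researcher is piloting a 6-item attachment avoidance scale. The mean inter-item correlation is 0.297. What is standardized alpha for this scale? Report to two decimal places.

Standardized α = k·r̄ / (1 + (k−1)·r̄) = 6 × 0.297 / (1 + 5 × 0.297)
  = 1.7820 / 2.4850 = 0.72

α = 0.72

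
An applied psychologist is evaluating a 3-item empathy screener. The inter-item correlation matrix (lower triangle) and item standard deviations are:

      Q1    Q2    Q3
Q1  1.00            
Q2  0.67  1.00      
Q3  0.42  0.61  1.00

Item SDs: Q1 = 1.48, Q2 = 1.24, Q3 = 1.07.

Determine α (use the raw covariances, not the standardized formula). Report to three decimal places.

Σσ²ᵢ = 1.48² + 1.24² + 1.07² = 4.8729
Covariances σ_ij = r_ij · s_i · s_j:
  σ(Q1,Q2) = 0.67 × 1.48 × 1.24 = 1.2296
  σ(Q1,Q3) = 0.42 × 1.48 × 1.07 = 0.6651
  σ(Q2,Q3) = 0.61 × 1.24 × 1.07 = 0.8093
σ²_T = Σσ²ᵢ + 2·Σσ_ij = 4.8729 + 2 × 2.7040 = 10.2809
α = (3/2)·(1 − 4.8729/10.2809) = 0.789

α = 0.789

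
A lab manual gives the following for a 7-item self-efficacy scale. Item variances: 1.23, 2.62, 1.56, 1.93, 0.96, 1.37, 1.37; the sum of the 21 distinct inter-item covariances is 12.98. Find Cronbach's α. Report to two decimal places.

α = 0.82

ΣVar(i) = 1.23 + 2.62 + 1.56 + 1.93 + 0.96 + 1.37 + 1.37 = 11.04
Sum of distinct covariances = 12.98
total variance = ΣVar(i) + 2·Σcov = 11.04 + 2 × 12.98 = 37.00
α = (7/6)·(1 − 11.04/37.00) = 0.82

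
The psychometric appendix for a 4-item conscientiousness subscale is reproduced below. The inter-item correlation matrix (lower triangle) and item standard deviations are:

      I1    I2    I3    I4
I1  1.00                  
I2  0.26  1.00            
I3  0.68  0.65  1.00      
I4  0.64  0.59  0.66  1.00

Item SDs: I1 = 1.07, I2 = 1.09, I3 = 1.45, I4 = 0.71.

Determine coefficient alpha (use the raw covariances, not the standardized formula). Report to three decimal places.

coefficient alpha = 0.825

Σσ²ᵢ = 1.07² + 1.09² + 1.45² + 0.71² = 4.9396
Covariances σ_ij = r_ij · s_i · s_j:
  σ(I1,I2) = 0.26 × 1.07 × 1.09 = 0.3032
  σ(I1,I3) = 0.68 × 1.07 × 1.45 = 1.0550
  σ(I1,I4) = 0.64 × 1.07 × 0.71 = 0.4862
  σ(I2,I3) = 0.65 × 1.09 × 1.45 = 1.0273
  σ(I2,I4) = 0.59 × 1.09 × 0.71 = 0.4566
  σ(I3,I4) = 0.66 × 1.45 × 0.71 = 0.6795
σ²_T = Σσ²ᵢ + 2·Σσ_ij = 4.9396 + 2 × 4.0078 = 12.9552
α = (4/3)·(1 − 4.9396/12.9552) = 0.825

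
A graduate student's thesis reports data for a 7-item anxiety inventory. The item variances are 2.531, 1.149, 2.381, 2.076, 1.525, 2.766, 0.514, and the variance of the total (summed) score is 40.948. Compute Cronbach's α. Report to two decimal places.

Cronbach's α = 0.80

sum of item variances = 2.531 + 1.149 + 2.381 + 2.076 + 1.525 + 2.766 + 0.514 = 12.942
α = (k/(k−1))·(1 − sum of item variances/σ²_T) = (7/6)·(1 − 12.942/40.948) = 0.80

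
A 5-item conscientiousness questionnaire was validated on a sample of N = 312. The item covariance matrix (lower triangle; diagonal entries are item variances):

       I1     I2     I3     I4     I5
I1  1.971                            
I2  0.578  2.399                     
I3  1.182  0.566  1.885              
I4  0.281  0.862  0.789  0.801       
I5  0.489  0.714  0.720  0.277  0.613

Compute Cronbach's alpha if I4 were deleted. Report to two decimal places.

α = 0.74

Remaining items: I1, I2, I3, I5 (k = 4).
sum of item variances = 1.971 + 2.399 + 1.885 + 0.613 = 6.868
σ²_T = 6.868 + 2 × 4.249 = 15.366
α (item deleted) = (4/3)·(1 − 6.868/15.366) = 0.74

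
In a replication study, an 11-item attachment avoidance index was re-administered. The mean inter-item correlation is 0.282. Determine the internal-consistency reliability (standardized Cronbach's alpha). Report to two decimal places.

Standardized α = k·r̄ / (1 + (k−1)·r̄) = 11 × 0.282 / (1 + 10 × 0.282)
  = 3.1020 / 3.8200 = 0.81

standardized Cronbach's alpha = 0.81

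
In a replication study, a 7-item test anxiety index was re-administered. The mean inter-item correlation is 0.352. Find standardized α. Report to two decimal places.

α = 0.79

Standardized α = k·r̄ / (1 + (k−1)·r̄) = 7 × 0.352 / (1 + 6 × 0.352)
  = 2.4640 / 3.1120 = 0.79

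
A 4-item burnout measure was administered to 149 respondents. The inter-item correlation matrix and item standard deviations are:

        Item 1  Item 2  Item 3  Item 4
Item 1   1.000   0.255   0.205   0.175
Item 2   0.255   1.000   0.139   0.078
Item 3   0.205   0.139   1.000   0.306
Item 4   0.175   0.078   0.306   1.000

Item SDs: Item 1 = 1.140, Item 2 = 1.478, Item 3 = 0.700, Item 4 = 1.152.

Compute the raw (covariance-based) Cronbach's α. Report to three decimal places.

Σσ²ᵢ = 1.140² + 1.478² + 0.700² + 1.152² = 5.3012
Covariances σ_ij = r_ij · s_i · s_j:
  σ(Item 1,Item 2) = 0.255 × 1.140 × 1.478 = 0.4297
  σ(Item 1,Item 3) = 0.205 × 1.140 × 0.700 = 0.1636
  σ(Item 1,Item 4) = 0.175 × 1.140 × 1.152 = 0.2298
  σ(Item 2,Item 3) = 0.139 × 1.478 × 0.700 = 0.1438
  σ(Item 2,Item 4) = 0.078 × 1.478 × 1.152 = 0.1328
  σ(Item 3,Item 4) = 0.306 × 0.700 × 1.152 = 0.2468
σ²_T = Σσ²ᵢ + 2·Σσ_ij = 5.3012 + 2 × 1.3465 = 7.9942
α = (4/3)·(1 − 5.3012/7.9942) = 0.449

Cronbach's α = 0.449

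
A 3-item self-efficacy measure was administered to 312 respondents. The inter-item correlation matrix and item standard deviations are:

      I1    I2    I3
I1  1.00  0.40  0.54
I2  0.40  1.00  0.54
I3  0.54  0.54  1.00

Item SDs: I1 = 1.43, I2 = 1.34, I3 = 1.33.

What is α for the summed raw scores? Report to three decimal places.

α = 0.743

Σσ²ᵢ = 1.43² + 1.34² + 1.33² = 5.6094
Covariances σ_ij = r_ij · s_i · s_j:
  σ(I1,I2) = 0.40 × 1.43 × 1.34 = 0.7665
  σ(I1,I3) = 0.54 × 1.43 × 1.33 = 1.0270
  σ(I2,I3) = 0.54 × 1.34 × 1.33 = 0.9624
σ²_T = Σσ²ᵢ + 2·Σσ_ij = 5.6094 + 2 × 2.7559 = 11.1212
α = (3/2)·(1 − 5.6094/11.1212) = 0.743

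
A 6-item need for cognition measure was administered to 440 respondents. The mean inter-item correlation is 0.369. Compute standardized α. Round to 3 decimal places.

standardized α = 0.778

Standardized α = k·r̄ / (1 + (k−1)·r̄) = 6 × 0.369 / (1 + 5 × 0.369)
  = 2.2140 / 2.8450 = 0.778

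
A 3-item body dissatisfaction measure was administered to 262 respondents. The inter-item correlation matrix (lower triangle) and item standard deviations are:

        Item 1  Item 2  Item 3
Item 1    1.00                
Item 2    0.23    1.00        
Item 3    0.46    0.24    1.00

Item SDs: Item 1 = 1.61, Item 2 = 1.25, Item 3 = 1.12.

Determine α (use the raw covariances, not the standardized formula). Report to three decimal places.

Σσ²ᵢ = 1.61² + 1.25² + 1.12² = 5.4090
Covariances σ_ij = r_ij · s_i · s_j:
  σ(Item 1,Item 2) = 0.23 × 1.61 × 1.25 = 0.4629
  σ(Item 1,Item 3) = 0.46 × 1.61 × 1.12 = 0.8295
  σ(Item 2,Item 3) = 0.24 × 1.25 × 1.12 = 0.3360
σ²_T = Σσ²ᵢ + 2·Σσ_ij = 5.4090 + 2 × 1.6284 = 8.6658
α = (3/2)·(1 − 5.4090/8.6658) = 0.564

α = 0.564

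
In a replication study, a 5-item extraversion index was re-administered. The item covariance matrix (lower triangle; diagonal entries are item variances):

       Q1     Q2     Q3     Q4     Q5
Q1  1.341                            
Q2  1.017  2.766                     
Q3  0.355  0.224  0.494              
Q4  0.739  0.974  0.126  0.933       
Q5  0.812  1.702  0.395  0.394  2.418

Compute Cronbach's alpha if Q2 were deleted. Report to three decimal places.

Remaining items: Q1, Q3, Q4, Q5 (k = 4).
ΣVar(i) = 1.341 + 0.494 + 0.933 + 2.418 = 5.186
σ²_total = 5.186 + 2 × 2.821 = 10.828
α (item deleted) = (4/3)·(1 − 5.186/10.828) = 0.695

Cronbach's alpha = 0.695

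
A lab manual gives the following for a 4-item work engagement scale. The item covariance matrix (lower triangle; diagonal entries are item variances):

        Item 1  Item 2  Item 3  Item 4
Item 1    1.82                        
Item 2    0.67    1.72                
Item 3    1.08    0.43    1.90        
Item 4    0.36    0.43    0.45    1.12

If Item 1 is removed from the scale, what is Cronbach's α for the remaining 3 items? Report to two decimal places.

Remaining items: Item 2, Item 3, Item 4 (k = 3).
sum of item variances = 1.72 + 1.90 + 1.12 = 4.74
σ²_total = 4.74 + 2 × 1.31 = 7.36
α (item deleted) = (3/2)·(1 − 4.74/7.36) = 0.53

α = 0.53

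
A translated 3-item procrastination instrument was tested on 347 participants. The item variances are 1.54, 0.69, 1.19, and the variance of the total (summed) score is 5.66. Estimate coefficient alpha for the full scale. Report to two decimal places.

Σσᵢ² = 1.54 + 0.69 + 1.19 = 3.42
α = (k/(k−1))·(1 − Σσᵢ²/σ²_total) = (3/2)·(1 − 3.42/5.66) = 0.59

coefficient alpha = 0.59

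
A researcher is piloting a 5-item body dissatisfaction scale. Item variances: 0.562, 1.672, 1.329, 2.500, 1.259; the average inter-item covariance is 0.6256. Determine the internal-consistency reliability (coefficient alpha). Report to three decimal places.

α = 0.789

sum of item variances = 0.562 + 1.672 + 1.329 + 2.500 + 1.259 = 7.322
Sum of the 10 distinct covariances = 10 × 0.6256 = 6.2560
total variance = sum of item variances + 2·Σcov = 7.322 + 2 × 6.2560 = 19.8340
α = (5/4)·(1 − 7.322/19.8340) = 0.789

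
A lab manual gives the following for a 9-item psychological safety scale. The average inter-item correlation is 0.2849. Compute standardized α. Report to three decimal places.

Standardized α = k·r̄ / (1 + (k−1)·r̄) = 9 × 0.2849 / (1 + 8 × 0.2849)
  = 2.5641 / 3.2792 = 0.782

standardized α = 0.782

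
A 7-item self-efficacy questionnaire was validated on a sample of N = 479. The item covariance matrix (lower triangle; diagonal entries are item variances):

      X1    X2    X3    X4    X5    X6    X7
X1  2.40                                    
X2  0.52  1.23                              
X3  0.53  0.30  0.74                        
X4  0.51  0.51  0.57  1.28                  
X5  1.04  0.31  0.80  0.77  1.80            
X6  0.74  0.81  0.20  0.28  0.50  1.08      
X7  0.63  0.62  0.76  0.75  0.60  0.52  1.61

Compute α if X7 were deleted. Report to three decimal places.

α = 0.796

Remaining items: X1, X2, X3, X4, X5, X6 (k = 6).
Σσᵢ² = 2.40 + 1.23 + 0.74 + 1.28 + 1.80 + 1.08 = 8.53
Var(T) = 8.53 + 2 × 8.39 = 25.31
α (item deleted) = (6/5)·(1 − 8.53/25.31) = 0.796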